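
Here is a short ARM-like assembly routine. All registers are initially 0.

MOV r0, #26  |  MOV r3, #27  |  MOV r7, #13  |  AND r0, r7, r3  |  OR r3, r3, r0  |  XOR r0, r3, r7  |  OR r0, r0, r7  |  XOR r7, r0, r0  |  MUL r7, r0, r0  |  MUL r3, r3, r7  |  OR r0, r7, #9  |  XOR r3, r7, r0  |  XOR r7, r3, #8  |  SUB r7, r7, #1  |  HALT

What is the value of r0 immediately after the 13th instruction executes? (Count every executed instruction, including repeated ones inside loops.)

969

r0=26
r3=27
r7=13
r0=13&27=9
r3=27|9=27
r0=27^13=22
r0=22|13=31
r7=31^31=0
r7=31*31=961
r3=27*961=25947
r0=961|9=969
r3=961^969=8
r7=8^8=0
After step 13: r0 = 969.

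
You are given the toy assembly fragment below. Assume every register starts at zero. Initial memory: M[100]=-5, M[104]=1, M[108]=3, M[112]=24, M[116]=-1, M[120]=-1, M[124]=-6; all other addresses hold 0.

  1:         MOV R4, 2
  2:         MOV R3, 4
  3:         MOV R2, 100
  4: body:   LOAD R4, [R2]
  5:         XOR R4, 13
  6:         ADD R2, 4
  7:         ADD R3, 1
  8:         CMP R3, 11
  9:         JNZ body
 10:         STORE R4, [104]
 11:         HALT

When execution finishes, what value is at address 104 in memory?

R4=2
R3=4
R2=100
R4=M[100]=-5
R4=(-5)^13=-10
R2=100+4=104
R3=4+1=5
CMP R3, 11  (cmp 5,11)
JNZ body: taken
R4=M[104]=1
R4=1^13=12
R2=104+4=108
R3=5+1=6
CMP R3, 11  (cmp 6,11)
JNZ body: taken
R4=M[108]=3
R4=3^13=14
R2=108+4=112
R3=6+1=7
CMP R3, 11  (cmp 7,11)
JNZ body: taken
R4=M[112]=24
R4=24^13=21
R2=112+4=116
R3=7+1=8
CMP R3, 11  (cmp 8,11)
JNZ body: taken
R4=M[116]=-1
R4=(-1)^13=-14
R2=116+4=120
R3=8+1=9
CMP R3, 11  (cmp 9,11)
JNZ body: taken
R4=M[120]=-1
R4=(-1)^13=-14
R2=120+4=124
R3=9+1=10
CMP R3, 11  (cmp 10,11)
JNZ body: taken
R4=M[124]=-6
R4=(-6)^13=-9
R2=124+4=128
R3=10+1=11
CMP R3, 11  (cmp 11,11)
JNZ body: not taken
STORE R4, [104] → M[104]=-9
halt.

-9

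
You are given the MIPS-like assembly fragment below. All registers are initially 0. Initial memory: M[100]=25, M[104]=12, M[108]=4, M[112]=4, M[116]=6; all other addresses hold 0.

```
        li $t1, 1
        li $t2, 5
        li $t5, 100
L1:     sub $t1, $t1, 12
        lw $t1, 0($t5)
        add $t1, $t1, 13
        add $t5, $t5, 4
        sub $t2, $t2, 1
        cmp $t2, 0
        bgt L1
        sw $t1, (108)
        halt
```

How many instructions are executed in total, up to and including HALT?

40

$t1=1
$t2=5
$t5=100
$t1=1-12=-11
$t1=M[100]=25
$t1=25+13=38
$t5=100+4=104
$t2=5-1=4
cmp $t2, 0  (cmp 4,0)
bgt L1: taken
$t1=38-12=26
$t1=M[104]=12
$t1=12+13=25
$t5=104+4=108
$t2=4-1=3
cmp $t2, 0  (cmp 3,0)
bgt L1: taken
$t1=25-12=13
$t1=M[108]=4
$t1=4+13=17
$t5=108+4=112
$t2=3-1=2
cmp $t2, 0  (cmp 2,0)
bgt L1: taken
$t1=17-12=5
$t1=M[112]=4
$t1=4+13=17
$t5=112+4=116
$t2=2-1=1
cmp $t2, 0  (cmp 1,0)
bgt L1: taken
$t1=17-12=5
$t1=M[116]=6
$t1=6+13=19
$t5=116+4=120
$t2=1-1=0
cmp $t2, 0  (cmp 0,0)
bgt L1: not taken
sw $t1, (108) → M[108]=19
halt.
Total executed instructions: 40.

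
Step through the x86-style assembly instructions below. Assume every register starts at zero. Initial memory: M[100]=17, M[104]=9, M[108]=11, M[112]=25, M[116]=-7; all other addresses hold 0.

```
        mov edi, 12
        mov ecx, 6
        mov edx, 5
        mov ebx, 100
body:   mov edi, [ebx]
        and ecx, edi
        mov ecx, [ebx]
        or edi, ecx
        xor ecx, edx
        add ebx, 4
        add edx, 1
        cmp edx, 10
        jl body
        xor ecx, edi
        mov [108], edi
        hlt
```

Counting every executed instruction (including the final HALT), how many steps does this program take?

52

edi=12
ecx=6
edx=5
ebx=100
edi=M[100]=17
ecx=6&17=0
ecx=M[100]=17
edi=17|17=17
ecx=17^5=20
ebx=100+4=104
edx=5+1=6
cmp edx, 10  (cmp 6,10)
jl body: taken
edi=M[104]=9
ecx=20&9=0
ecx=M[104]=9
edi=9|9=9
ecx=9^6=15
ebx=104+4=108
edx=6+1=7
cmp edx, 10  (cmp 7,10)
jl body: taken
edi=M[108]=11
ecx=15&11=11
ecx=M[108]=11
edi=11|11=11
ecx=11^7=12
ebx=108+4=112
edx=7+1=8
cmp edx, 10  (cmp 8,10)
jl body: taken
edi=M[112]=25
ecx=12&25=8
ecx=M[112]=25
edi=25|25=25
ecx=25^8=17
ebx=112+4=116
edx=8+1=9
cmp edx, 10  (cmp 9,10)
jl body: taken
edi=M[116]=-7
ecx=17&(-7)=17
ecx=M[116]=-7
edi=(-7)|(-7)=-7
ecx=(-7)^9=-16
ebx=116+4=120
edx=9+1=10
cmp edx, 10  (cmp 10,10)
jl body: not taken
ecx=(-16)^(-7)=9
mov [108], edi → M[108]=-7
halt.
Total executed instructions: 52.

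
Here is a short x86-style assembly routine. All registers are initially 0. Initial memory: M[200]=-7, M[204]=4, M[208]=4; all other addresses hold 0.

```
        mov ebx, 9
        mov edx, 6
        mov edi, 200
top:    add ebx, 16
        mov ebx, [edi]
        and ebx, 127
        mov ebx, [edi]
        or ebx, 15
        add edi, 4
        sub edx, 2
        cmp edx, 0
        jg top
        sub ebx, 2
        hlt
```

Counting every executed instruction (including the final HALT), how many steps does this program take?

ebx=9
edx=6
edi=200
ebx=9+16=25
ebx=M[200]=-7
ebx=(-7)&127=121
ebx=M[200]=-7
ebx=(-7)|15=-1
edi=200+4=204
edx=6-2=4
cmp edx, 0  (cmp 4,0)
jg top: taken
ebx=(-1)+16=15
ebx=M[204]=4
ebx=4&127=4
ebx=M[204]=4
ebx=4|15=15
edi=204+4=208
edx=4-2=2
cmp edx, 0  (cmp 2,0)
jg top: taken
ebx=15+16=31
ebx=M[208]=4
ebx=4&127=4
ebx=M[208]=4
ebx=4|15=15
edi=208+4=212
edx=2-2=0
cmp edx, 0  (cmp 0,0)
jg top: not taken
ebx=15-2=13
halt.
Total executed instructions: 32.

32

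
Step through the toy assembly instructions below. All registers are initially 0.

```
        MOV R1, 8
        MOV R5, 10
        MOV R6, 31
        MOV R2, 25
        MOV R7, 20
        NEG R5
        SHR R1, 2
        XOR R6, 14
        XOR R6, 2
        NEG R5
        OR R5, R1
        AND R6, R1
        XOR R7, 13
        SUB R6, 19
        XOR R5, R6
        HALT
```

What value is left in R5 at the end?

after MOV R1, 8: R1=8
after MOV R5, 10: R5=10
after MOV R6, 31: R6=31
after MOV R2, 25: R2=25
after MOV R7, 20: R7=20
after NEG R5: R5=-(10)=-10
after SHR R1, 2: R1=8>>2=2
after XOR R6, 14: R6=31^14=17
after XOR R6, 2: R6=17^2=19
after NEG R5: R5=-(-10)=10
after OR R5, R1: R5=10|2=10
after AND R6, R1: R6=19&2=2
after XOR R7, 13: R7=20^13=25
after SUB R6, 19: R6=2-19=-17
after XOR R5, R6: R5=10^(-17)=-27
halt.

-27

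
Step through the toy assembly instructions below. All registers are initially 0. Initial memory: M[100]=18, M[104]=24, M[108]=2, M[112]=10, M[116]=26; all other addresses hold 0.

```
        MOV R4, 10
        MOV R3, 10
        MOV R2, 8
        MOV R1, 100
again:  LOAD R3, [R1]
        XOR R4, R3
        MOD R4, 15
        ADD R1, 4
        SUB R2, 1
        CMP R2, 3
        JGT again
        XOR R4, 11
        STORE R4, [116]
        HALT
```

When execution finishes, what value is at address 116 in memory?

10

MOV R4, 10 → R4=10
MOV R3, 10 → R3=10
MOV R2, 8 → R2=8
MOV R1, 100 → R1=100
LOAD R3, [R1] → R3=M[100]=18
XOR R4, R3 → R4=10^18=24
MOD R4, 15 → R4=24%15=9
ADD R1, 4 → R1=100+4=104
SUB R2, 1 → R2=8-1=7
CMP R2, 3  (cmp 7,3)
JGT again: taken
LOAD R3, [R1] → R3=M[104]=24
XOR R4, R3 → R4=9^24=17
MOD R4, 15 → R4=17%15=2
ADD R1, 4 → R1=104+4=108
SUB R2, 1 → R2=7-1=6
CMP R2, 3  (cmp 6,3)
JGT again: taken
LOAD R3, [R1] → R3=M[108]=2
XOR R4, R3 → R4=2^2=0
MOD R4, 15 → R4=0%15=0
ADD R1, 4 → R1=108+4=112
SUB R2, 1 → R2=6-1=5
CMP R2, 3  (cmp 5,3)
JGT again: taken
LOAD R3, [R1] → R3=M[112]=10
XOR R4, R3 → R4=0^10=10
MOD R4, 15 → R4=10%15=10
ADD R1, 4 → R1=112+4=116
SUB R2, 1 → R2=5-1=4
CMP R2, 3  (cmp 4,3)
JGT again: taken
LOAD R3, [R1] → R3=M[116]=26
XOR R4, R3 → R4=10^26=16
MOD R4, 15 → R4=16%15=1
ADD R1, 4 → R1=116+4=120
SUB R2, 1 → R2=4-1=3
CMP R2, 3  (cmp 3,3)
JGT again: not taken
XOR R4, 11 → R4=1^11=10
STORE R4, [116] → M[116]=10
halt.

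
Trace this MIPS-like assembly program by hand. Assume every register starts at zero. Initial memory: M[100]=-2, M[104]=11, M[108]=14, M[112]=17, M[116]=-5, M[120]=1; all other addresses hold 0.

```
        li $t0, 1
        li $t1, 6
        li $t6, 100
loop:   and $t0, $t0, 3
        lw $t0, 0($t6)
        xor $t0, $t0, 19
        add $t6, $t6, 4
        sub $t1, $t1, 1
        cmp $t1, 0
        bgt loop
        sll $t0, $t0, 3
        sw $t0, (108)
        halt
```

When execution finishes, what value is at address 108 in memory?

after li $t0, 1: $t0=1
after li $t1, 6: $t1=6
after li $t6, 100: $t6=100
after and $t0, $t0, 3: $t0=1&3=1
after lw $t0, 0($t6): $t0=M[100]=-2
after xor $t0, $t0, 19: $t0=(-2)^19=-19
after add $t6, $t6, 4: $t6=100+4=104
after sub $t1, $t1, 1: $t1=6-1=5
cmp $t1, 0  (cmp 5,0)
bgt loop: taken
after and $t0, $t0, 3: $t0=(-19)&3=1
after lw $t0, 0($t6): $t0=M[104]=11
after xor $t0, $t0, 19: $t0=11^19=24
after add $t6, $t6, 4: $t6=104+4=108
after sub $t1, $t1, 1: $t1=5-1=4
cmp $t1, 0  (cmp 4,0)
bgt loop: taken
after and $t0, $t0, 3: $t0=24&3=0
after lw $t0, 0($t6): $t0=M[108]=14
after xor $t0, $t0, 19: $t0=14^19=29
after add $t6, $t6, 4: $t6=108+4=112
after sub $t1, $t1, 1: $t1=4-1=3
cmp $t1, 0  (cmp 3,0)
bgt loop: taken
after and $t0, $t0, 3: $t0=29&3=1
after lw $t0, 0($t6): $t0=M[112]=17
after xor $t0, $t0, 19: $t0=17^19=2
after add $t6, $t6, 4: $t6=112+4=116
after sub $t1, $t1, 1: $t1=3-1=2
cmp $t1, 0  (cmp 2,0)
bgt loop: taken
after and $t0, $t0, 3: $t0=2&3=2
after lw $t0, 0($t6): $t0=M[116]=-5
after xor $t0, $t0, 19: $t0=(-5)^19=-24
after add $t6, $t6, 4: $t6=116+4=120
after sub $t1, $t1, 1: $t1=2-1=1
cmp $t1, 0  (cmp 1,0)
bgt loop: taken
after and $t0, $t0, 3: $t0=(-24)&3=0
after lw $t0, 0($t6): $t0=M[120]=1
after xor $t0, $t0, 19: $t0=1^19=18
after add $t6, $t6, 4: $t6=120+4=124
after sub $t1, $t1, 1: $t1=1-1=0
cmp $t1, 0  (cmp 0,0)
bgt loop: not taken
after sll $t0, $t0, 3: $t0=18<<3=144
sw $t0, (108) → M[108]=144
halt.

144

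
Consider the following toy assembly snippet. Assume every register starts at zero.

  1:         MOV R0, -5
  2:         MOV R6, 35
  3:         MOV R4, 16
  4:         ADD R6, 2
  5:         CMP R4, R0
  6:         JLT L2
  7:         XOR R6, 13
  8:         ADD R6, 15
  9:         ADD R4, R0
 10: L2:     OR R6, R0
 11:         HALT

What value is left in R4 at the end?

11

after MOV R0, -5: R0=-5
after MOV R6, 35: R6=35
after MOV R4, 16: R4=16
after ADD R6, 2: R6=35+2=37
CMP R4, R0  (cmp 16,-5)
JLT L2: not taken
after XOR R6, 13: R6=37^13=40
after ADD R6, 15: R6=40+15=55
after ADD R4, R0: R4=16+(-5)=11
after OR R6, R0: R6=55|(-5)=-1
halt.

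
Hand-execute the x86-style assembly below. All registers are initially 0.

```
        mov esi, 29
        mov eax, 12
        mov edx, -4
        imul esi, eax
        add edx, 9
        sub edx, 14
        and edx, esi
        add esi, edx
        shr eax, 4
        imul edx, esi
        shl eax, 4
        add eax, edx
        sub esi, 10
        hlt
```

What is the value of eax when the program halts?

after mov esi, 29: esi=29
after mov eax, 12: eax=12
after mov edx, -4: edx=-4
after imul esi, eax: esi=29*12=348
after add edx, 9: edx=(-4)+9=5
after sub edx, 14: edx=5-14=-9
after and edx, esi: edx=(-9)&348=340
after add esi, edx: esi=348+340=688
after shr eax, 4: eax=12>>4=0
after imul edx, esi: edx=340*688=233920
after shl eax, 4: eax=0<<4=0
after add eax, edx: eax=0+233920=233920
after sub esi, 10: esi=688-10=678
halt.

233920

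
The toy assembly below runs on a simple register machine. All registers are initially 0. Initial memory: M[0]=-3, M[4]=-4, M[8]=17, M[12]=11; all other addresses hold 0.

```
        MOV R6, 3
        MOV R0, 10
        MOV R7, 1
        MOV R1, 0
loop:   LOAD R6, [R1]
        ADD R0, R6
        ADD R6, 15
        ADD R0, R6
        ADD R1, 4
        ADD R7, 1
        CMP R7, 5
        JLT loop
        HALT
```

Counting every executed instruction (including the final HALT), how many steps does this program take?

37

MOV R6, 3 → R6=3
MOV R0, 10 → R0=10
MOV R7, 1 → R7=1
MOV R1, 0 → R1=0
LOAD R6, [R1] → R6=M[0]=-3
ADD R0, R6 → R0=10+(-3)=7
ADD R6, 15 → R6=(-3)+15=12
ADD R0, R6 → R0=7+12=19
ADD R1, 4 → R1=0+4=4
ADD R7, 1 → R7=1+1=2
CMP R7, 5  (cmp 2,5)
JLT loop: taken
LOAD R6, [R1] → R6=M[4]=-4
ADD R0, R6 → R0=19+(-4)=15
ADD R6, 15 → R6=(-4)+15=11
ADD R0, R6 → R0=15+11=26
ADD R1, 4 → R1=4+4=8
ADD R7, 1 → R7=2+1=3
CMP R7, 5  (cmp 3,5)
JLT loop: taken
LOAD R6, [R1] → R6=M[8]=17
ADD R0, R6 → R0=26+17=43
ADD R6, 15 → R6=17+15=32
ADD R0, R6 → R0=43+32=75
ADD R1, 4 → R1=8+4=12
ADD R7, 1 → R7=3+1=4
CMP R7, 5  (cmp 4,5)
JLT loop: taken
LOAD R6, [R1] → R6=M[12]=11
ADD R0, R6 → R0=75+11=86
ADD R6, 15 → R6=11+15=26
ADD R0, R6 → R0=86+26=112
ADD R1, 4 → R1=12+4=16
ADD R7, 1 → R7=4+1=5
CMP R7, 5  (cmp 5,5)
JLT loop: not taken
halt.
Total executed instructions: 37.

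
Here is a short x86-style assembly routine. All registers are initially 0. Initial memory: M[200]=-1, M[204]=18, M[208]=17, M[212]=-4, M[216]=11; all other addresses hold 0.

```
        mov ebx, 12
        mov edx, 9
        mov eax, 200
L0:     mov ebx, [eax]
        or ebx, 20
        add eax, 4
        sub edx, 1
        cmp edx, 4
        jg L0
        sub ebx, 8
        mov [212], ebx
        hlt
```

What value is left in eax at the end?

mov ebx, 12 → ebx=12
mov edx, 9 → edx=9
mov eax, 200 → eax=200
mov ebx, [eax] → ebx=M[200]=-1
or ebx, 20 → ebx=(-1)|20=-1
add eax, 4 → eax=200+4=204
sub edx, 1 → edx=9-1=8
cmp edx, 4  (cmp 8,4)
jg L0: taken
mov ebx, [eax] → ebx=M[204]=18
or ebx, 20 → ebx=18|20=22
add eax, 4 → eax=204+4=208
sub edx, 1 → edx=8-1=7
cmp edx, 4  (cmp 7,4)
jg L0: taken
mov ebx, [eax] → ebx=M[208]=17
or ebx, 20 → ebx=17|20=21
add eax, 4 → eax=208+4=212
sub edx, 1 → edx=7-1=6
cmp edx, 4  (cmp 6,4)
jg L0: taken
mov ebx, [eax] → ebx=M[212]=-4
or ebx, 20 → ebx=(-4)|20=-4
add eax, 4 → eax=212+4=216
sub edx, 1 → edx=6-1=5
cmp edx, 4  (cmp 5,4)
jg L0: taken
mov ebx, [eax] → ebx=M[216]=11
or ebx, 20 → ebx=11|20=31
add eax, 4 → eax=216+4=220
sub edx, 1 → edx=5-1=4
cmp edx, 4  (cmp 4,4)
jg L0: not taken
sub ebx, 8 → ebx=31-8=23
mov [212], ebx → M[212]=23
halt.

220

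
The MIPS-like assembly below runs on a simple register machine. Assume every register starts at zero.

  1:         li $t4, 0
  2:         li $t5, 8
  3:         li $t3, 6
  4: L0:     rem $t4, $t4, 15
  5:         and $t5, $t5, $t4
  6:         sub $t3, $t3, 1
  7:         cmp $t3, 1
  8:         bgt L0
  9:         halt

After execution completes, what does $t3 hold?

1

$t4=0
$t5=8
$t3=6
$t4=0%15=0
$t5=8&0=0
$t3=6-1=5
cmp $t3, 1  (cmp 5,1)
bgt L0: taken
$t4=0%15=0
$t5=0&0=0
$t3=5-1=4
cmp $t3, 1  (cmp 4,1)
bgt L0: taken
$t4=0%15=0
$t5=0&0=0
$t3=4-1=3
cmp $t3, 1  (cmp 3,1)
bgt L0: taken
$t4=0%15=0
$t5=0&0=0
$t3=3-1=2
cmp $t3, 1  (cmp 2,1)
bgt L0: taken
$t4=0%15=0
$t5=0&0=0
$t3=2-1=1
cmp $t3, 1  (cmp 1,1)
bgt L0: not taken
halt.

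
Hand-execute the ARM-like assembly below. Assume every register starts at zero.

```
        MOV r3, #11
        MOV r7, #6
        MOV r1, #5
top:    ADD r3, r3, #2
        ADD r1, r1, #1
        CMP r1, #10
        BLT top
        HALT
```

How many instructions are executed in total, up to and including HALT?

MOV r3, #11 → r3=11
MOV r7, #6 → r7=6
MOV r1, #5 → r1=5
ADD r3, r3, #2 → r3=11+2=13
ADD r1, r1, #1 → r1=5+1=6
CMP r1, #10  (cmp 6,10)
BLT top: taken
ADD r3, r3, #2 → r3=13+2=15
ADD r1, r1, #1 → r1=6+1=7
CMP r1, #10  (cmp 7,10)
BLT top: taken
ADD r3, r3, #2 → r3=15+2=17
ADD r1, r1, #1 → r1=7+1=8
CMP r1, #10  (cmp 8,10)
BLT top: taken
ADD r3, r3, #2 → r3=17+2=19
ADD r1, r1, #1 → r1=8+1=9
CMP r1, #10  (cmp 9,10)
BLT top: taken
ADD r3, r3, #2 → r3=19+2=21
ADD r1, r1, #1 → r1=9+1=10
CMP r1, #10  (cmp 10,10)
BLT top: not taken
halt.
Total executed instructions: 24.

24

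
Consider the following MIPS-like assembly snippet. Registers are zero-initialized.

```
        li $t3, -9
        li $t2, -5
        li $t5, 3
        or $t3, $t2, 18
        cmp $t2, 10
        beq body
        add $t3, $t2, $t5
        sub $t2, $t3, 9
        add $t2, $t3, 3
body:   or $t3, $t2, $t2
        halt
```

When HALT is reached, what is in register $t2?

after li $t3, -9: $t3=-9
after li $t2, -5: $t2=-5
after li $t5, 3: $t5=3
after or $t3, $t2, 18: $t3=(-5)|18=-5
cmp $t2, 10  (cmp -5,10)
beq body: not taken
after add $t3, $t2, $t5: $t3=(-5)+3=-2
after sub $t2, $t3, 9: $t2=(-2)-9=-11
after add $t2, $t3, 3: $t2=(-2)+3=1
after or $t3, $t2, $t2: $t3=1|1=1
halt.

1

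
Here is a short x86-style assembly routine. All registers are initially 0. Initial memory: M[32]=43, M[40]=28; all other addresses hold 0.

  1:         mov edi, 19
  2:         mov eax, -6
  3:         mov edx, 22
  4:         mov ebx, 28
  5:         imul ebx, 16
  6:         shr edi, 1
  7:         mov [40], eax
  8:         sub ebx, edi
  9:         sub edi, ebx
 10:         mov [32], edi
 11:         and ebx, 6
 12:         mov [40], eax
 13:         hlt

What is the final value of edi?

edi=19
eax=-6
edx=22
ebx=28
ebx=28*16=448
edi=19>>1=9
mov [40], eax → M[40]=-6
ebx=448-9=439
edi=9-439=-430
mov [32], edi → M[32]=-430
ebx=439&6=6
mov [40], eax → M[40]=-6
halt.

-430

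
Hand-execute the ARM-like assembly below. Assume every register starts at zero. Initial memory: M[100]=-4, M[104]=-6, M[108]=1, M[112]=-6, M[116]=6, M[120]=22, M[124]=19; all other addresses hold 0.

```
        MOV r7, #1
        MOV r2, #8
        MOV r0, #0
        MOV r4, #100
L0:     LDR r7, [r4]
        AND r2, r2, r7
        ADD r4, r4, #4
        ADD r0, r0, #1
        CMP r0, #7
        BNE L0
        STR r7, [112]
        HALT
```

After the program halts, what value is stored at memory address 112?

19

MOV r7, #1 → r7=1
MOV r2, #8 → r2=8
MOV r0, #0 → r0=0
MOV r4, #100 → r4=100
LDR r7, [r4] → r7=M[100]=-4
AND r2, r2, r7 → r2=8&(-4)=8
ADD r4, r4, #4 → r4=100+4=104
ADD r0, r0, #1 → r0=0+1=1
CMP r0, #7  (cmp 1,7)
BNE L0: taken
LDR r7, [r4] → r7=M[104]=-6
AND r2, r2, r7 → r2=8&(-6)=8
ADD r4, r4, #4 → r4=104+4=108
ADD r0, r0, #1 → r0=1+1=2
CMP r0, #7  (cmp 2,7)
BNE L0: taken
LDR r7, [r4] → r7=M[108]=1
AND r2, r2, r7 → r2=8&1=0
ADD r4, r4, #4 → r4=108+4=112
ADD r0, r0, #1 → r0=2+1=3
CMP r0, #7  (cmp 3,7)
BNE L0: taken
LDR r7, [r4] → r7=M[112]=-6
AND r2, r2, r7 → r2=0&(-6)=0
ADD r4, r4, #4 → r4=112+4=116
ADD r0, r0, #1 → r0=3+1=4
CMP r0, #7  (cmp 4,7)
BNE L0: taken
LDR r7, [r4] → r7=M[116]=6
AND r2, r2, r7 → r2=0&6=0
ADD r4, r4, #4 → r4=116+4=120
ADD r0, r0, #1 → r0=4+1=5
CMP r0, #7  (cmp 5,7)
BNE L0: taken
LDR r7, [r4] → r7=M[120]=22
AND r2, r2, r7 → r2=0&22=0
ADD r4, r4, #4 → r4=120+4=124
ADD r0, r0, #1 → r0=5+1=6
CMP r0, #7  (cmp 6,7)
BNE L0: taken
LDR r7, [r4] → r7=M[124]=19
AND r2, r2, r7 → r2=0&19=0
ADD r4, r4, #4 → r4=124+4=128
ADD r0, r0, #1 → r0=6+1=7
CMP r0, #7  (cmp 7,7)
BNE L0: not taken
STR r7, [112] → M[112]=19
halt.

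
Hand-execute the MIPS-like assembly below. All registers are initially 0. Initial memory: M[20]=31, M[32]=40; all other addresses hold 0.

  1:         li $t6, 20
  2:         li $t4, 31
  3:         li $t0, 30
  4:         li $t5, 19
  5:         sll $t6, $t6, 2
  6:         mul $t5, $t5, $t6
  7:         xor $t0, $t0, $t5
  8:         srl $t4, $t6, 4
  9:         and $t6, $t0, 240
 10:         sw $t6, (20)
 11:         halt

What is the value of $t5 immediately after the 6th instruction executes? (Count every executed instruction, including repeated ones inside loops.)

1520

$t6=20
$t4=31
$t0=30
$t5=19
$t6=20<<2=80
$t5=19*80=1520
After step 6: $t5 = 1520.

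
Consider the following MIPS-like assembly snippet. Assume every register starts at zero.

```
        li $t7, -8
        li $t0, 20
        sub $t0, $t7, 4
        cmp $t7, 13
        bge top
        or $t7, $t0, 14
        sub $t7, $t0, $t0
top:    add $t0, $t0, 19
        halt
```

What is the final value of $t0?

7

after li $t7, -8: $t7=-8
after li $t0, 20: $t0=20
after sub $t0, $t7, 4: $t0=(-8)-4=-12
cmp $t7, 13  (cmp -8,13)
bge top: not taken
after or $t7, $t0, 14: $t7=(-12)|14=-2
after sub $t7, $t0, $t0: $t7=(-12)-(-12)=0
after add $t0, $t0, 19: $t0=(-12)+19=7
halt.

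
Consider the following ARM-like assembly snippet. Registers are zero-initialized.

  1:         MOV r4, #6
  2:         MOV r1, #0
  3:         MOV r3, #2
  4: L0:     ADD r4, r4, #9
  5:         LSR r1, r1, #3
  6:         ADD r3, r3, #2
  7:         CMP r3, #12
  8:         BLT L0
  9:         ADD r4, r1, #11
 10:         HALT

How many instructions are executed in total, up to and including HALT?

MOV r4, #6 → r4=6
MOV r1, #0 → r1=0
MOV r3, #2 → r3=2
ADD r4, r4, #9 → r4=6+9=15
LSR r1, r1, #3 → r1=0>>3=0
ADD r3, r3, #2 → r3=2+2=4
CMP r3, #12  (cmp 4,12)
BLT L0: taken
ADD r4, r4, #9 → r4=15+9=24
LSR r1, r1, #3 → r1=0>>3=0
ADD r3, r3, #2 → r3=4+2=6
CMP r3, #12  (cmp 6,12)
BLT L0: taken
ADD r4, r4, #9 → r4=24+9=33
LSR r1, r1, #3 → r1=0>>3=0
ADD r3, r3, #2 → r3=6+2=8
CMP r3, #12  (cmp 8,12)
BLT L0: taken
ADD r4, r4, #9 → r4=33+9=42
LSR r1, r1, #3 → r1=0>>3=0
ADD r3, r3, #2 → r3=8+2=10
CMP r3, #12  (cmp 10,12)
BLT L0: taken
ADD r4, r4, #9 → r4=42+9=51
LSR r1, r1, #3 → r1=0>>3=0
ADD r3, r3, #2 → r3=10+2=12
CMP r3, #12  (cmp 12,12)
BLT L0: not taken
ADD r4, r1, #11 → r4=0+11=11
halt.
Total executed instructions: 30.

30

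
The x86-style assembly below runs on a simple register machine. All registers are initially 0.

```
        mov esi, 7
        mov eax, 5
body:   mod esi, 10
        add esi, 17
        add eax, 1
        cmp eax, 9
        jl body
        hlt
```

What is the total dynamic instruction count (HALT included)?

esi=7
eax=5
esi=7%10=7
esi=7+17=24
eax=5+1=6
cmp eax, 9  (cmp 6,9)
jl body: taken
esi=24%10=4
esi=4+17=21
eax=6+1=7
cmp eax, 9  (cmp 7,9)
jl body: taken
esi=21%10=1
esi=1+17=18
eax=7+1=8
cmp eax, 9  (cmp 8,9)
jl body: taken
esi=18%10=8
esi=8+17=25
eax=8+1=9
cmp eax, 9  (cmp 9,9)
jl body: not taken
halt.
Total executed instructions: 23.

23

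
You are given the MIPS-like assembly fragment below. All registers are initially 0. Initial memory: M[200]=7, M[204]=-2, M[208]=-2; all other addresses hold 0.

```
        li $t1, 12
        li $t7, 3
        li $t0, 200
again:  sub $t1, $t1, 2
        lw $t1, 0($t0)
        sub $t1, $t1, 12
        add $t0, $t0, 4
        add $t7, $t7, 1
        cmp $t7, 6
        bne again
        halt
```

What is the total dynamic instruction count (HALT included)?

$t1=12
$t7=3
$t0=200
$t1=12-2=10
$t1=M[200]=7
$t1=7-12=-5
$t0=200+4=204
$t7=3+1=4
cmp $t7, 6  (cmp 4,6)
bne again: taken
$t1=(-5)-2=-7
$t1=M[204]=-2
$t1=(-2)-12=-14
$t0=204+4=208
$t7=4+1=5
cmp $t7, 6  (cmp 5,6)
bne again: taken
$t1=(-14)-2=-16
$t1=M[208]=-2
$t1=(-2)-12=-14
$t0=208+4=212
$t7=5+1=6
cmp $t7, 6  (cmp 6,6)
bne again: not taken
halt.
Total executed instructions: 25.

25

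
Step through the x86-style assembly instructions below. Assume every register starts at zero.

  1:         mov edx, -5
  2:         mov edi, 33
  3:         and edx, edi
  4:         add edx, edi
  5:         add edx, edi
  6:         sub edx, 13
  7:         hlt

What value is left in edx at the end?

86

after mov edx, -5: edx=-5
after mov edi, 33: edi=33
after and edx, edi: edx=(-5)&33=33
after add edx, edi: edx=33+33=66
after add edx, edi: edx=66+33=99
after sub edx, 13: edx=99-13=86
halt.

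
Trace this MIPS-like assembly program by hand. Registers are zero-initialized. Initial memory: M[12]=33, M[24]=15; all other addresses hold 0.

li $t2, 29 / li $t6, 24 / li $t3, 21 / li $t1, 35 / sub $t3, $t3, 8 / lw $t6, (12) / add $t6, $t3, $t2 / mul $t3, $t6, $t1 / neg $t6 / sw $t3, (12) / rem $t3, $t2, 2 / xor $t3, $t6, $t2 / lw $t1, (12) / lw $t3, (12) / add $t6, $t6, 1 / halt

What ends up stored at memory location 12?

1470

$t2=29
$t6=24
$t3=21
$t1=35
$t3=21-8=13
$t6=M[12]=33
$t6=13+29=42
$t3=42*35=1470
$t6=-(42)=-42
sw $t3, (12) → M[12]=1470
$t3=29%2=1
$t3=(-42)^29=-53
$t1=M[12]=1470
$t3=M[12]=1470
$t6=(-42)+1=-41
halt.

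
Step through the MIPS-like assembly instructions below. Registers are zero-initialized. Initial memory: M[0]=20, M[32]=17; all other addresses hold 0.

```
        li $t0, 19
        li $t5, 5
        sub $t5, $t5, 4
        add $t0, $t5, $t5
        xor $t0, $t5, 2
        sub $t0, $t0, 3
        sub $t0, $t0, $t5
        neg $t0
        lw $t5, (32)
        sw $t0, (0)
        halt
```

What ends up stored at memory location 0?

li $t0, 19 → $t0=19
li $t5, 5 → $t5=5
sub $t5, $t5, 4 → $t5=5-4=1
add $t0, $t5, $t5 → $t0=1+1=2
xor $t0, $t5, 2 → $t0=1^2=3
sub $t0, $t0, 3 → $t0=3-3=0
sub $t0, $t0, $t5 → $t0=0-1=-1
neg $t0 → $t0=-(-1)=1
lw $t5, (32) → $t5=M[32]=17
sw $t0, (0) → M[0]=1
halt.

1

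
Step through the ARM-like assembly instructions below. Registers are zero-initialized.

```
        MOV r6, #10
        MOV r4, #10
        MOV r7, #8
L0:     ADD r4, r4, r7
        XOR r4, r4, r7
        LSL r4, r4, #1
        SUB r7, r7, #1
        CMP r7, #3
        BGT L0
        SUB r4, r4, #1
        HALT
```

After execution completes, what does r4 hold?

959

MOV r6, #10 → r6=10
MOV r4, #10 → r4=10
MOV r7, #8 → r7=8
ADD r4, r4, r7 → r4=10+8=18
XOR r4, r4, r7 → r4=18^8=26
LSL r4, r4, #1 → r4=26<<1=52
SUB r7, r7, #1 → r7=8-1=7
CMP r7, #3  (cmp 7,3)
BGT L0: taken
ADD r4, r4, r7 → r4=52+7=59
XOR r4, r4, r7 → r4=59^7=60
LSL r4, r4, #1 → r4=60<<1=120
SUB r7, r7, #1 → r7=7-1=6
CMP r7, #3  (cmp 6,3)
BGT L0: taken
ADD r4, r4, r7 → r4=120+6=126
XOR r4, r4, r7 → r4=126^6=120
LSL r4, r4, #1 → r4=120<<1=240
SUB r7, r7, #1 → r7=6-1=5
CMP r7, #3  (cmp 5,3)
BGT L0: taken
ADD r4, r4, r7 → r4=240+5=245
XOR r4, r4, r7 → r4=245^5=240
LSL r4, r4, #1 → r4=240<<1=480
SUB r7, r7, #1 → r7=5-1=4
CMP r7, #3  (cmp 4,3)
BGT L0: taken
ADD r4, r4, r7 → r4=480+4=484
XOR r4, r4, r7 → r4=484^4=480
LSL r4, r4, #1 → r4=480<<1=960
SUB r7, r7, #1 → r7=4-1=3
CMP r7, #3  (cmp 3,3)
BGT L0: not taken
SUB r4, r4, #1 → r4=960-1=959
halt.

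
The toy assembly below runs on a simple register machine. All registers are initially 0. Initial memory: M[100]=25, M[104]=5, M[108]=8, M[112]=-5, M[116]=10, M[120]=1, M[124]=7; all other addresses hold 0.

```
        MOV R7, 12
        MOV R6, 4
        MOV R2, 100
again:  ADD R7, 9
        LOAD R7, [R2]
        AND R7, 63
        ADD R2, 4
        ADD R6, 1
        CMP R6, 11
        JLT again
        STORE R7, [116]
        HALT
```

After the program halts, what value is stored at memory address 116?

7

MOV R7, 12 → R7=12
MOV R6, 4 → R6=4
MOV R2, 100 → R2=100
ADD R7, 9 → R7=12+9=21
LOAD R7, [R2] → R7=M[100]=25
AND R7, 63 → R7=25&63=25
ADD R2, 4 → R2=100+4=104
ADD R6, 1 → R6=4+1=5
CMP R6, 11  (cmp 5,11)
JLT again: taken
ADD R7, 9 → R7=25+9=34
LOAD R7, [R2] → R7=M[104]=5
AND R7, 63 → R7=5&63=5
ADD R2, 4 → R2=104+4=108
ADD R6, 1 → R6=5+1=6
CMP R6, 11  (cmp 6,11)
JLT again: taken
ADD R7, 9 → R7=5+9=14
LOAD R7, [R2] → R7=M[108]=8
AND R7, 63 → R7=8&63=8
ADD R2, 4 → R2=108+4=112
ADD R6, 1 → R6=6+1=7
CMP R6, 11  (cmp 7,11)
JLT again: taken
ADD R7, 9 → R7=8+9=17
LOAD R7, [R2] → R7=M[112]=-5
AND R7, 63 → R7=(-5)&63=59
ADD R2, 4 → R2=112+4=116
ADD R6, 1 → R6=7+1=8
CMP R6, 11  (cmp 8,11)
JLT again: taken
ADD R7, 9 → R7=59+9=68
LOAD R7, [R2] → R7=M[116]=10
AND R7, 63 → R7=10&63=10
ADD R2, 4 → R2=116+4=120
ADD R6, 1 → R6=8+1=9
CMP R6, 11  (cmp 9,11)
JLT again: taken
ADD R7, 9 → R7=10+9=19
LOAD R7, [R2] → R7=M[120]=1
AND R7, 63 → R7=1&63=1
ADD R2, 4 → R2=120+4=124
ADD R6, 1 → R6=9+1=10
CMP R6, 11  (cmp 10,11)
JLT again: taken
ADD R7, 9 → R7=1+9=10
LOAD R7, [R2] → R7=M[124]=7
AND R7, 63 → R7=7&63=7
ADD R2, 4 → R2=124+4=128
ADD R6, 1 → R6=10+1=11
CMP R6, 11  (cmp 11,11)
JLT again: not taken
STORE R7, [116] → M[116]=7
halt.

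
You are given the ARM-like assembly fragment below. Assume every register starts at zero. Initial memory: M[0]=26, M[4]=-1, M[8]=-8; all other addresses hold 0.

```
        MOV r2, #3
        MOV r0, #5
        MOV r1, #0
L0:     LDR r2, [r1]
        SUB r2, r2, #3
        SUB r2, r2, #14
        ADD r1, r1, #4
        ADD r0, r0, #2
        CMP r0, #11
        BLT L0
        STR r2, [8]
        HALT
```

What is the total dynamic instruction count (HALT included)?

26

r2=3
r0=5
r1=0
r2=M[0]=26
r2=26-3=23
r2=23-14=9
r1=0+4=4
r0=5+2=7
CMP r0, #11  (cmp 7,11)
BLT L0: taken
r2=M[4]=-1
r2=(-1)-3=-4
r2=(-4)-14=-18
r1=4+4=8
r0=7+2=9
CMP r0, #11  (cmp 9,11)
BLT L0: taken
r2=M[8]=-8
r2=(-8)-3=-11
r2=(-11)-14=-25
r1=8+4=12
r0=9+2=11
CMP r0, #11  (cmp 11,11)
BLT L0: not taken
STR r2, [8] → M[8]=-25
halt.
Total executed instructions: 26.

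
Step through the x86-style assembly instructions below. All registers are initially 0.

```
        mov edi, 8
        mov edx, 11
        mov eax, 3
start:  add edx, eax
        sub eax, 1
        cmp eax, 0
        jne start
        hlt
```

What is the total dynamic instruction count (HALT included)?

16

after mov edi, 8: edi=8
after mov edx, 11: edx=11
after mov eax, 3: eax=3
after add edx, eax: edx=11+3=14
after sub eax, 1: eax=3-1=2
cmp eax, 0  (cmp 2,0)
jne start: taken
after add edx, eax: edx=14+2=16
after sub eax, 1: eax=2-1=1
cmp eax, 0  (cmp 1,0)
jne start: taken
after add edx, eax: edx=16+1=17
after sub eax, 1: eax=1-1=0
cmp eax, 0  (cmp 0,0)
jne start: not taken
halt.
Total executed instructions: 16.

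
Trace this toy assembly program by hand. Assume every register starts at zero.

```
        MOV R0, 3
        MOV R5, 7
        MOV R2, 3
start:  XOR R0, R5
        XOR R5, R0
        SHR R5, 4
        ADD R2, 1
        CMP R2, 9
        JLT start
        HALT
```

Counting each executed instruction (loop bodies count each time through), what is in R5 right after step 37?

MOV R0, 3 → R0=3
MOV R5, 7 → R5=7
MOV R2, 3 → R2=3
XOR R0, R5 → R0=3^7=4
XOR R5, R0 → R5=7^4=3
SHR R5, 4 → R5=3>>4=0
ADD R2, 1 → R2=3+1=4
CMP R2, 9  (cmp 4,9)
JLT start: taken
XOR R0, R5 → R0=4^0=4
XOR R5, R0 → R5=0^4=4
SHR R5, 4 → R5=4>>4=0
ADD R2, 1 → R2=4+1=5
CMP R2, 9  (cmp 5,9)
JLT start: taken
XOR R0, R5 → R0=4^0=4
XOR R5, R0 → R5=0^4=4
SHR R5, 4 → R5=4>>4=0
ADD R2, 1 → R2=5+1=6
CMP R2, 9  (cmp 6,9)
JLT start: taken
XOR R0, R5 → R0=4^0=4
XOR R5, R0 → R5=0^4=4
SHR R5, 4 → R5=4>>4=0
ADD R2, 1 → R2=6+1=7
CMP R2, 9  (cmp 7,9)
JLT start: taken
XOR R0, R5 → R0=4^0=4
XOR R5, R0 → R5=0^4=4
SHR R5, 4 → R5=4>>4=0
ADD R2, 1 → R2=7+1=8
CMP R2, 9  (cmp 8,9)
JLT start: taken
XOR R0, R5 → R0=4^0=4
XOR R5, R0 → R5=0^4=4
SHR R5, 4 → R5=4>>4=0
ADD R2, 1 → R2=8+1=9
After step 37: R5 = 0.

0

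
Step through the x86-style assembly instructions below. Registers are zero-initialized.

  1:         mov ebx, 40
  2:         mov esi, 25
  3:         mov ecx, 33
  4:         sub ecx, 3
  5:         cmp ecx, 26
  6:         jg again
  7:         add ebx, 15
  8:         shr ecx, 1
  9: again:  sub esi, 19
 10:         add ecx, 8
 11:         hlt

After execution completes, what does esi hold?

ebx=40
esi=25
ecx=33
ecx=33-3=30
cmp ecx, 26  (cmp 30,26)
jg again: taken
esi=25-19=6
ecx=30+8=38
halt.

6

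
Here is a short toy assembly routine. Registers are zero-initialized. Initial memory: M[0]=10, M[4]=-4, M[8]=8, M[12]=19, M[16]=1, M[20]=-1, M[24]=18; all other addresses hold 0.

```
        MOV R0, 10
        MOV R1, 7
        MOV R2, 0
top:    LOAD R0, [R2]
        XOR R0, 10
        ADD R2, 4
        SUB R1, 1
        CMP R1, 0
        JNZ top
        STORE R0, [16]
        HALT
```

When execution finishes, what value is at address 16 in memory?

24

R0=10
R1=7
R2=0
R0=M[0]=10
R0=10^10=0
R2=0+4=4
R1=7-1=6
CMP R1, 0  (cmp 6,0)
JNZ top: taken
R0=M[4]=-4
R0=(-4)^10=-10
R2=4+4=8
R1=6-1=5
CMP R1, 0  (cmp 5,0)
JNZ top: taken
R0=M[8]=8
R0=8^10=2
R2=8+4=12
R1=5-1=4
CMP R1, 0  (cmp 4,0)
JNZ top: taken
R0=M[12]=19
R0=19^10=25
R2=12+4=16
R1=4-1=3
CMP R1, 0  (cmp 3,0)
JNZ top: taken
R0=M[16]=1
R0=1^10=11
R2=16+4=20
R1=3-1=2
CMP R1, 0  (cmp 2,0)
JNZ top: taken
R0=M[20]=-1
R0=(-1)^10=-11
R2=20+4=24
R1=2-1=1
CMP R1, 0  (cmp 1,0)
JNZ top: taken
R0=M[24]=18
R0=18^10=24
R2=24+4=28
R1=1-1=0
CMP R1, 0  (cmp 0,0)
JNZ top: not taken
STORE R0, [16] → M[16]=24
halt.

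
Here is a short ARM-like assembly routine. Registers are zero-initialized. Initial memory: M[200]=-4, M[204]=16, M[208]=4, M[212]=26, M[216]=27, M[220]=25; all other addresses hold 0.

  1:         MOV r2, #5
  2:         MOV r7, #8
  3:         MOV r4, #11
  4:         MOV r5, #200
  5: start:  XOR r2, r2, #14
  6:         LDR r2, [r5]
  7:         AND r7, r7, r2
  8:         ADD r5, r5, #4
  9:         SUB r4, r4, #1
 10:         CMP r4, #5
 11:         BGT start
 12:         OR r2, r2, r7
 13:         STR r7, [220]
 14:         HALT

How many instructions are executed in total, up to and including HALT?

after MOV r2, #5: r2=5
after MOV r7, #8: r7=8
after MOV r4, #11: r4=11
after MOV r5, #200: r5=200
after XOR r2, r2, #14: r2=5^14=11
after LDR r2, [r5]: r2=M[200]=-4
after AND r7, r7, r2: r7=8&(-4)=8
after ADD r5, r5, #4: r5=200+4=204
after SUB r4, r4, #1: r4=11-1=10
CMP r4, #5  (cmp 10,5)
BGT start: taken
after XOR r2, r2, #14: r2=(-4)^14=-14
after LDR r2, [r5]: r2=M[204]=16
after AND r7, r7, r2: r7=8&16=0
after ADD r5, r5, #4: r5=204+4=208
after SUB r4, r4, #1: r4=10-1=9
CMP r4, #5  (cmp 9,5)
BGT start: taken
after XOR r2, r2, #14: r2=16^14=30
after LDR r2, [r5]: r2=M[208]=4
after AND r7, r7, r2: r7=0&4=0
after ADD r5, r5, #4: r5=208+4=212
after SUB r4, r4, #1: r4=9-1=8
CMP r4, #5  (cmp 8,5)
BGT start: taken
after XOR r2, r2, #14: r2=4^14=10
after LDR r2, [r5]: r2=M[212]=26
after AND r7, r7, r2: r7=0&26=0
after ADD r5, r5, #4: r5=212+4=216
after SUB r4, r4, #1: r4=8-1=7
CMP r4, #5  (cmp 7,5)
BGT start: taken
after XOR r2, r2, #14: r2=26^14=20
after LDR r2, [r5]: r2=M[216]=27
after AND r7, r7, r2: r7=0&27=0
after ADD r5, r5, #4: r5=216+4=220
after SUB r4, r4, #1: r4=7-1=6
CMP r4, #5  (cmp 6,5)
BGT start: taken
after XOR r2, r2, #14: r2=27^14=21
after LDR r2, [r5]: r2=M[220]=25
after AND r7, r7, r2: r7=0&25=0
after ADD r5, r5, #4: r5=220+4=224
after SUB r4, r4, #1: r4=6-1=5
CMP r4, #5  (cmp 5,5)
BGT start: not taken
after OR r2, r2, r7: r2=25|0=25
STR r7, [220] → M[220]=0
halt.
Total executed instructions: 49.

49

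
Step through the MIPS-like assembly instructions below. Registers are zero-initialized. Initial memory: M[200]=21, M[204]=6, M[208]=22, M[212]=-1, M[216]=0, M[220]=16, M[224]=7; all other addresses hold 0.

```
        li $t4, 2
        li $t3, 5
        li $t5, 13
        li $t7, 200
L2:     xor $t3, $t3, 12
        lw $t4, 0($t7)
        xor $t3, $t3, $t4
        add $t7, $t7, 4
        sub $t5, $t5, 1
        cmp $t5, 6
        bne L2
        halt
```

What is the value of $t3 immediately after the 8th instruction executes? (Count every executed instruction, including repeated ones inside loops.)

28

$t4=2
$t3=5
$t5=13
$t7=200
$t3=5^12=9
$t4=M[200]=21
$t3=9^21=28
$t7=200+4=204
After step 8: $t3 = 28.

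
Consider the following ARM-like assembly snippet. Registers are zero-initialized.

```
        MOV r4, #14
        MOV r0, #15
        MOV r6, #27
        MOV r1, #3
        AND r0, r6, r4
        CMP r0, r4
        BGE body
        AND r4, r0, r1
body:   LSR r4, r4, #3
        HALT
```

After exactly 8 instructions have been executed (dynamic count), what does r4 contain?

2

r4=14
r0=15
r6=27
r1=3
r0=27&14=10
CMP r0, r4  (cmp 10,14)
BGE body: not taken
r4=10&3=2
After step 8: r4 = 2.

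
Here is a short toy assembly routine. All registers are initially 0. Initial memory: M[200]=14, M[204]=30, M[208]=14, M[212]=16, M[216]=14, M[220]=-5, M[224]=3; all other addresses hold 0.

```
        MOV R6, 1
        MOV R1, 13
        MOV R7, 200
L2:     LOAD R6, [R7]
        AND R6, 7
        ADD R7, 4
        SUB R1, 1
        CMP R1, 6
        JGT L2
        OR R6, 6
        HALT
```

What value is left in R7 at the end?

228

after MOV R6, 1: R6=1
after MOV R1, 13: R1=13
after MOV R7, 200: R7=200
after LOAD R6, [R7]: R6=M[200]=14
after AND R6, 7: R6=14&7=6
after ADD R7, 4: R7=200+4=204
after SUB R1, 1: R1=13-1=12
CMP R1, 6  (cmp 12,6)
JGT L2: taken
after LOAD R6, [R7]: R6=M[204]=30
after AND R6, 7: R6=30&7=6
after ADD R7, 4: R7=204+4=208
after SUB R1, 1: R1=12-1=11
CMP R1, 6  (cmp 11,6)
JGT L2: taken
after LOAD R6, [R7]: R6=M[208]=14
after AND R6, 7: R6=14&7=6
after ADD R7, 4: R7=208+4=212
after SUB R1, 1: R1=11-1=10
CMP R1, 6  (cmp 10,6)
JGT L2: taken
after LOAD R6, [R7]: R6=M[212]=16
after AND R6, 7: R6=16&7=0
after ADD R7, 4: R7=212+4=216
after SUB R1, 1: R1=10-1=9
CMP R1, 6  (cmp 9,6)
JGT L2: taken
after LOAD R6, [R7]: R6=M[216]=14
after AND R6, 7: R6=14&7=6
after ADD R7, 4: R7=216+4=220
after SUB R1, 1: R1=9-1=8
CMP R1, 6  (cmp 8,6)
JGT L2: taken
after LOAD R6, [R7]: R6=M[220]=-5
after AND R6, 7: R6=(-5)&7=3
after ADD R7, 4: R7=220+4=224
after SUB R1, 1: R1=8-1=7
CMP R1, 6  (cmp 7,6)
JGT L2: taken
after LOAD R6, [R7]: R6=M[224]=3
after AND R6, 7: R6=3&7=3
after ADD R7, 4: R7=224+4=228
after SUB R1, 1: R1=7-1=6
CMP R1, 6  (cmp 6,6)
JGT L2: not taken
after OR R6, 6: R6=3|6=7
halt.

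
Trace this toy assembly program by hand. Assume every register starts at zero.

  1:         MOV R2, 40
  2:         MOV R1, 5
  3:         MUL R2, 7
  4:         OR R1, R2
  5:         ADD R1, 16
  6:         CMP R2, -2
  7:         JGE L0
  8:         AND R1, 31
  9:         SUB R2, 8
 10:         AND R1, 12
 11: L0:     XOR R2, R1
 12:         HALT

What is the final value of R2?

after MOV R2, 40: R2=40
after MOV R1, 5: R1=5
after MUL R2, 7: R2=40*7=280
after OR R1, R2: R1=5|280=285
after ADD R1, 16: R1=285+16=301
CMP R2, -2  (cmp 280,-2)
JGE L0: taken
after XOR R2, R1: R2=280^301=53
halt.

53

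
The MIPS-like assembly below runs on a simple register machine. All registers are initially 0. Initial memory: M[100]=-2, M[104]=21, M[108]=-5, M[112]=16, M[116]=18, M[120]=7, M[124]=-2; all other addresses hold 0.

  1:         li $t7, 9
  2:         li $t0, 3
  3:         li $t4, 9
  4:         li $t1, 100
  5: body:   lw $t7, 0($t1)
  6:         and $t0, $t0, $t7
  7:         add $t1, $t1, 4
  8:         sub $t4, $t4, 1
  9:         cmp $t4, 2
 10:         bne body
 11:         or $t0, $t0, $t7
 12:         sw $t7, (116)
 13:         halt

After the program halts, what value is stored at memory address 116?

-2

after li $t7, 9: $t7=9
after li $t0, 3: $t0=3
after li $t4, 9: $t4=9
after li $t1, 100: $t1=100
after lw $t7, 0($t1): $t7=M[100]=-2
after and $t0, $t0, $t7: $t0=3&(-2)=2
after add $t1, $t1, 4: $t1=100+4=104
after sub $t4, $t4, 1: $t4=9-1=8
cmp $t4, 2  (cmp 8,2)
bne body: taken
after lw $t7, 0($t1): $t7=M[104]=21
after and $t0, $t0, $t7: $t0=2&21=0
after add $t1, $t1, 4: $t1=104+4=108
after sub $t4, $t4, 1: $t4=8-1=7
cmp $t4, 2  (cmp 7,2)
bne body: taken
after lw $t7, 0($t1): $t7=M[108]=-5
after and $t0, $t0, $t7: $t0=0&(-5)=0
after add $t1, $t1, 4: $t1=108+4=112
after sub $t4, $t4, 1: $t4=7-1=6
cmp $t4, 2  (cmp 6,2)
bne body: taken
after lw $t7, 0($t1): $t7=M[112]=16
after and $t0, $t0, $t7: $t0=0&16=0
after add $t1, $t1, 4: $t1=112+4=116
after sub $t4, $t4, 1: $t4=6-1=5
cmp $t4, 2  (cmp 5,2)
bne body: taken
after lw $t7, 0($t1): $t7=M[116]=18
after and $t0, $t0, $t7: $t0=0&18=0
after add $t1, $t1, 4: $t1=116+4=120
after sub $t4, $t4, 1: $t4=5-1=4
cmp $t4, 2  (cmp 4,2)
bne body: taken
after lw $t7, 0($t1): $t7=M[120]=7
after and $t0, $t0, $t7: $t0=0&7=0
after add $t1, $t1, 4: $t1=120+4=124
after sub $t4, $t4, 1: $t4=4-1=3
cmp $t4, 2  (cmp 3,2)
bne body: taken
after lw $t7, 0($t1): $t7=M[124]=-2
after and $t0, $t0, $t7: $t0=0&(-2)=0
after add $t1, $t1, 4: $t1=124+4=128
after sub $t4, $t4, 1: $t4=3-1=2
cmp $t4, 2  (cmp 2,2)
bne body: not taken
after or $t0, $t0, $t7: $t0=0|(-2)=-2
sw $t7, (116) → M[116]=-2
halt.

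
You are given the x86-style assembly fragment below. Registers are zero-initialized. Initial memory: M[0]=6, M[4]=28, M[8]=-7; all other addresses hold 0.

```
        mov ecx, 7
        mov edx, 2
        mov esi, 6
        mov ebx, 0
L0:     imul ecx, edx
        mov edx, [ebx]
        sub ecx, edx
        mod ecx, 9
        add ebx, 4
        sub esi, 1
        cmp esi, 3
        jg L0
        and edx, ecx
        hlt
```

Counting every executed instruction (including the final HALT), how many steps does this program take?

ecx=7
edx=2
esi=6
ebx=0
ecx=7*2=14
edx=M[0]=6
ecx=14-6=8
ecx=8%9=8
ebx=0+4=4
esi=6-1=5
cmp esi, 3  (cmp 5,3)
jg L0: taken
ecx=8*6=48
edx=M[4]=28
ecx=48-28=20
ecx=20%9=2
ebx=4+4=8
esi=5-1=4
cmp esi, 3  (cmp 4,3)
jg L0: taken
ecx=2*28=56
edx=M[8]=-7
ecx=56-(-7)=63
ecx=63%9=0
ebx=8+4=12
esi=4-1=3
cmp esi, 3  (cmp 3,3)
jg L0: not taken
edx=(-7)&0=0
halt.
Total executed instructions: 30.

30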